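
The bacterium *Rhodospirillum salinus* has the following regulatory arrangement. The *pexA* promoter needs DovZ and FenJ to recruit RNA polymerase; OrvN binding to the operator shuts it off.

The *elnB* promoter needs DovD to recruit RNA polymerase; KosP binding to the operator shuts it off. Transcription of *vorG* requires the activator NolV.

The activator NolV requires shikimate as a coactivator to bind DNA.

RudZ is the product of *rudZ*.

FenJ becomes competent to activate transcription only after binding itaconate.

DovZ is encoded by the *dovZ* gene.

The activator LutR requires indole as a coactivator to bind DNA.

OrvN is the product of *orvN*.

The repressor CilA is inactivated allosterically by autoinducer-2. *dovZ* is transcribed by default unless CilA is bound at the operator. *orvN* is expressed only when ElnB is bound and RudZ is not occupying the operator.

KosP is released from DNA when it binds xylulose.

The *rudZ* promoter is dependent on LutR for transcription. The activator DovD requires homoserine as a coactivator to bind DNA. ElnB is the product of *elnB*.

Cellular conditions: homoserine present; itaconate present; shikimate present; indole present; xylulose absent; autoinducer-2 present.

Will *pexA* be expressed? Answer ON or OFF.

Autoinducer-2 is present, so CilA is inactive.
With no repressor bound, *dovZ* is transcribed.
So DovZ is produced and active.
Itaconate is present, so FenJ is active.
Indole is present, so LutR is active.
No repressor is bound and LutR is active, so *rudZ* is transcribed.
So RudZ is produced and active.
Homoserine is present, so DovD is active.
Xylulose is absent, so KosP is active.
With repressor KosP bound, *elnB* is not transcribed.
So ElnB is not produced.
With repressor RudZ bound, *orvN* is not transcribed.
So OrvN is not produced.
No repressor is bound and DovZ and FenJ are active, so *pexA* is transcribed.

ON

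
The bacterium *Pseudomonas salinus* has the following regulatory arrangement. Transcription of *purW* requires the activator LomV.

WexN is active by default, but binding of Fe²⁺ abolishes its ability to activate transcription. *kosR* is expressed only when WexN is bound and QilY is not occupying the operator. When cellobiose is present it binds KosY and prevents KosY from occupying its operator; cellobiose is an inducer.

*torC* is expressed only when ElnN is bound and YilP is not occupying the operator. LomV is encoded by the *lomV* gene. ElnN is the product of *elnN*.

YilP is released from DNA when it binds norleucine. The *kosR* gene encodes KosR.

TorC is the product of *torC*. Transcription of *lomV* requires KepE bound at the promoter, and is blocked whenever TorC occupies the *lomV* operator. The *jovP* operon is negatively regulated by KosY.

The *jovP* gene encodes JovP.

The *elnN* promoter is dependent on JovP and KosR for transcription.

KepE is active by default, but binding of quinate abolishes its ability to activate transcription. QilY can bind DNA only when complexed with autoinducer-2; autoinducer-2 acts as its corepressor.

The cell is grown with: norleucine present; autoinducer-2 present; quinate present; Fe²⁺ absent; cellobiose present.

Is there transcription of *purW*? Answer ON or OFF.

OFF

Cellobiose is present, so KosY is inactive.
With no repressor bound, *jovP* is transcribed.
So JovP is produced and active.
Autoinducer-2 is present, so QilY is active.
Fe²⁺ is absent, so WexN is active.
With repressor QilY bound, *kosR* is not transcribed.
So KosR is not produced.
Required activator KosR is absent, so *elnN* is not transcribed.
So ElnN is not produced.
Norleucine is present, so YilP is inactive.
Required activator ElnN is absent, so *torC* is not transcribed.
So TorC is not produced.
Quinate is present, so KepE is inactive.
Required activator KepE is absent, so *lomV* is not transcribed.
So LomV is not produced.
Required activator LomV is absent, so *purW* is not transcribed.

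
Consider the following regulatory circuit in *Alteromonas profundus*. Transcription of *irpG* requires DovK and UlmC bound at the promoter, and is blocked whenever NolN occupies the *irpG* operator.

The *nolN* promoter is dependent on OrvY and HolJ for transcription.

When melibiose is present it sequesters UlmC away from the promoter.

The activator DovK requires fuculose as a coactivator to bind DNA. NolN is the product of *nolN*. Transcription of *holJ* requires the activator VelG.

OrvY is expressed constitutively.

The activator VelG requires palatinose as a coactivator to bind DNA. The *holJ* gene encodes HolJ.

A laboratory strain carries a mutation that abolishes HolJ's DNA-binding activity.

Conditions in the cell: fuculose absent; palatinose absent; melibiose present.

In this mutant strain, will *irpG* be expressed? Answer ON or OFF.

OrvY is produced constitutively and is active.
HolJ is non-functional in this strain, so it has no effect.
Required activator HolJ is absent, so *nolN* is not transcribed.
So NolN is not produced.
Fuculose is absent, so DovK is inactive.
Melibiose is present, so UlmC is inactive.
Required activator DovK is absent, so *irpG* is not transcribed.

OFF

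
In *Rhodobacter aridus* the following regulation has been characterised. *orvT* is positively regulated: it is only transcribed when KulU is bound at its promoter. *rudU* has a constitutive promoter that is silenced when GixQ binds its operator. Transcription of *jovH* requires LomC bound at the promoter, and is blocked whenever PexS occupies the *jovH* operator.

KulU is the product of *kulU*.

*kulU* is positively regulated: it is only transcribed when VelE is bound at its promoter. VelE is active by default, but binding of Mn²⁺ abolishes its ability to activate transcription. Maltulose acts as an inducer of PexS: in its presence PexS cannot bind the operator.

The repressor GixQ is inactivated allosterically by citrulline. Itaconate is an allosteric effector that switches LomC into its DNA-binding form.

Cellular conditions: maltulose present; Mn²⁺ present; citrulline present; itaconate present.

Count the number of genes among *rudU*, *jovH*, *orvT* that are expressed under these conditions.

2

Citrulline is present, so GixQ is inactive.
With no repressor bound, *rudU* is transcribed.
→ *rudU* is ON.
Maltulose is present, so PexS is inactive.
Itaconate is present, so LomC is active.
No repressor is bound and LomC is active, so *jovH* is transcribed.
→ *jovH* is ON.
Mn²⁺ is present, so VelE is inactive.
Required activator VelE is absent, so *kulU* is not transcribed.
So KulU is not produced.
Required activator KulU is absent, so *orvT* is not transcribed.
→ *orvT* is OFF.
2 of the 3 genes are transcribed.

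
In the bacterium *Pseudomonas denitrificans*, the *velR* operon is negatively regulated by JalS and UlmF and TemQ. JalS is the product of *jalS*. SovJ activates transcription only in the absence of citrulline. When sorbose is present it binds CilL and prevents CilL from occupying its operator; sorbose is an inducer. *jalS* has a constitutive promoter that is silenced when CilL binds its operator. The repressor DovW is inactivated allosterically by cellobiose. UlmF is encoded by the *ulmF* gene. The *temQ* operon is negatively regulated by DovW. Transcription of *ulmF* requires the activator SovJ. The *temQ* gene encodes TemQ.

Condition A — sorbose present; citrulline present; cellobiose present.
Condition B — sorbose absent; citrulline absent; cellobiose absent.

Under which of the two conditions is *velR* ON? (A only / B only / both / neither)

Condition A:
Sorbose is present, so CilL is inactive.
With no repressor bound, *jalS* is transcribed.
So JalS is produced and active.
Citrulline is present, so SovJ is inactive.
Required activator SovJ is absent, so *ulmF* is not transcribed.
So UlmF is not produced.
Cellobiose is present, so DovW is inactive.
With no repressor bound, *temQ* is transcribed.
So TemQ is produced and active.
With repressor JalS bound, *velR* is not transcribed.
→ *velR* is OFF in A.
Condition B:
Sorbose is absent, so CilL is active.
With repressor CilL bound, *jalS* is not transcribed.
So JalS is not produced.
Citrulline is absent, so SovJ is active.
No repressor is bound and SovJ is active, so *ulmF* is transcribed.
So UlmF is produced and active.
Cellobiose is absent, so DovW is active.
With repressor DovW bound, *temQ* is not transcribed.
So TemQ is not produced.
With repressor UlmF bound, *velR* is not transcribed.
→ *velR* is OFF in B.

neither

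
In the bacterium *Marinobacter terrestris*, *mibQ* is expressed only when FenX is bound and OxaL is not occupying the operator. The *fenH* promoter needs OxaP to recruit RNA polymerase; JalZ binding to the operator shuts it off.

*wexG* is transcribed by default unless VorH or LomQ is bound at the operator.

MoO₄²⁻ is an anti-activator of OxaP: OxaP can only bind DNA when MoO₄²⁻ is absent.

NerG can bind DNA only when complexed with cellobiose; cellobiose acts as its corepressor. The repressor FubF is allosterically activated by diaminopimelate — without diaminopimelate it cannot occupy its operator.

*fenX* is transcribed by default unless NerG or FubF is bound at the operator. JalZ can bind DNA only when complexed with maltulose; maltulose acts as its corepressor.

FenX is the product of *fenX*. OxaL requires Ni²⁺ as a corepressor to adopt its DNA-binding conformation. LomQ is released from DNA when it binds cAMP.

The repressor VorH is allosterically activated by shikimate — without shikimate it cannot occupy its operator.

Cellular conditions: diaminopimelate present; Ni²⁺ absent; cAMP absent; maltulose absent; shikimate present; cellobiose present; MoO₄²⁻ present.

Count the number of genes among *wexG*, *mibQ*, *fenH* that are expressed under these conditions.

0

Shikimate is present, so VorH is active.
cAMP is absent, so LomQ is active.
With repressor VorH bound, *wexG* is not transcribed.
→ *wexG* is OFF.
Cellobiose is present, so NerG is active.
Diaminopimelate is present, so FubF is active.
With repressor NerG bound, *fenX* is not transcribed.
So FenX is not produced.
Ni²⁺ is absent, so OxaL is inactive.
Required activator FenX is absent, so *mibQ* is not transcribed.
→ *mibQ* is OFF.
MoO₄²⁻ is present, so OxaP is inactive.
Maltulose is absent, so JalZ is inactive.
Required activator OxaP is absent, so *fenH* is not transcribed.
→ *fenH* is OFF.
0 of the 3 genes are transcribed.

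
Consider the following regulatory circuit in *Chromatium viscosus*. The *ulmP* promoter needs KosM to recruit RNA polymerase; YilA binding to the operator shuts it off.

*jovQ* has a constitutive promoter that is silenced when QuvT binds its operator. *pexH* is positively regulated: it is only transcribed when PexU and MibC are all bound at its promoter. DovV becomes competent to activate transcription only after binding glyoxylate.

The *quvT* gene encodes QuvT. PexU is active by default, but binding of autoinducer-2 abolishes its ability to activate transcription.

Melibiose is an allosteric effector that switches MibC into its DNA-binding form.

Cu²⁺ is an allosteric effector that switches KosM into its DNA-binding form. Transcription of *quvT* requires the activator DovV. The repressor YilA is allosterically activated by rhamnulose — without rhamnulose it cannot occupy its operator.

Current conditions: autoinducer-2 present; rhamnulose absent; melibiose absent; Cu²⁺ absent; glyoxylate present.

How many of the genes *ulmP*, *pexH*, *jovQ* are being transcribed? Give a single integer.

0

Cu²⁺ is absent, so KosM is inactive.
Rhamnulose is absent, so YilA is inactive.
Required activator KosM is absent, so *ulmP* is not transcribed.
→ *ulmP* is OFF.
Autoinducer-2 is present, so PexU is inactive.
Melibiose is absent, so MibC is inactive.
Required activator PexU is absent, so *pexH* is not transcribed.
→ *pexH* is OFF.
Glyoxylate is present, so DovV is active.
No repressor is bound and DovV is active, so *quvT* is transcribed.
So QuvT is produced and active.
With repressor QuvT bound, *jovQ* is not transcribed.
→ *jovQ* is OFF.
0 of the 3 genes are transcribed.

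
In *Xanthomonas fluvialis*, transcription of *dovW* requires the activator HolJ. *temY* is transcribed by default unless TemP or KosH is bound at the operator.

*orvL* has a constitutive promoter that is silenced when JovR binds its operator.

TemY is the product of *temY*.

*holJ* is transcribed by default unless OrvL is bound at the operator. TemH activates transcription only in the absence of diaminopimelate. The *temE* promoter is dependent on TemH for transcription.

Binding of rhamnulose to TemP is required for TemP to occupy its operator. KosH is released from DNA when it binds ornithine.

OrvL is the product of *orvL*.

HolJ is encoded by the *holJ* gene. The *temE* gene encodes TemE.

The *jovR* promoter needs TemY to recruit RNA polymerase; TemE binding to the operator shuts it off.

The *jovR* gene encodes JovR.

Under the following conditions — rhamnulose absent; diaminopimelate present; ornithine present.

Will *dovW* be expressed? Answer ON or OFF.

ON

Diaminopimelate is present, so TemH is inactive.
Required activator TemH is absent, so *temE* is not transcribed.
So TemE is not produced.
Rhamnulose is absent, so TemP is inactive.
Ornithine is present, so KosH is inactive.
With no repressor bound, *temY* is transcribed.
So TemY is produced and active.
No repressor is bound and TemY is active, so *jovR* is transcribed.
So JovR is produced and active.
With repressor JovR bound, *orvL* is not transcribed.
So OrvL is not produced.
With no repressor bound, *holJ* is transcribed.
So HolJ is produced and active.
No repressor is bound and HolJ is active, so *dovW* is transcribed.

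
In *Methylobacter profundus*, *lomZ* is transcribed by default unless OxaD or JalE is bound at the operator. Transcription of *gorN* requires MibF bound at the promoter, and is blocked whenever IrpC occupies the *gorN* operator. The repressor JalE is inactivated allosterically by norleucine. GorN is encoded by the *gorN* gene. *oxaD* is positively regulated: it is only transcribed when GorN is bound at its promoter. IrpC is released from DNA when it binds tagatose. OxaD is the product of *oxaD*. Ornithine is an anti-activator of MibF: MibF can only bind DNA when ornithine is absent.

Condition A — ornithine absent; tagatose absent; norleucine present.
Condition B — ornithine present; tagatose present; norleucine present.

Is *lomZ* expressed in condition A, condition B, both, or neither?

Condition A:
Ornithine is absent, so MibF is active.
Tagatose is absent, so IrpC is active.
With repressor IrpC bound, *gorN* is not transcribed.
So GorN is not produced.
Required activator GorN is absent, so *oxaD* is not transcribed.
So OxaD is not produced.
Norleucine is present, so JalE is inactive.
With no repressor bound, *lomZ* is transcribed.
→ *lomZ* is ON in A.
Condition B:
Ornithine is present, so MibF is inactive.
Tagatose is present, so IrpC is inactive.
Required activator MibF is absent, so *gorN* is not transcribed.
So GorN is not produced.
Required activator GorN is absent, so *oxaD* is not transcribed.
So OxaD is not produced.
Norleucine is present, so JalE is inactive.
With no repressor bound, *lomZ* is transcribed.
→ *lomZ* is ON in B.

both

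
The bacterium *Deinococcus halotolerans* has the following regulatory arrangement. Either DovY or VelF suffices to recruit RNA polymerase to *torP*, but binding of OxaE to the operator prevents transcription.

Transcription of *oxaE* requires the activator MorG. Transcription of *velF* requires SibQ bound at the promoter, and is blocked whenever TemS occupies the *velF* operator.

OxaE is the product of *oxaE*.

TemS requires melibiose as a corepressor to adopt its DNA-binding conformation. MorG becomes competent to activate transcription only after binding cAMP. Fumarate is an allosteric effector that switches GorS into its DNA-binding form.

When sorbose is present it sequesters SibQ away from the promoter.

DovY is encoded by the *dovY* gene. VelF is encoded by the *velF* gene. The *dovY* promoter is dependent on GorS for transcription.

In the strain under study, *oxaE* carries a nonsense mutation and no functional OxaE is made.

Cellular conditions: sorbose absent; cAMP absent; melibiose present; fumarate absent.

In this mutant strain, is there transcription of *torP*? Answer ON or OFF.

Fumarate is absent, so GorS is inactive.
Required activator GorS is absent, so *dovY* is not transcribed.
So DovY is not produced.
Sorbose is absent, so SibQ is active.
Melibiose is present, so TemS is active.
With repressor TemS bound, *velF* is not transcribed.
So VelF is not produced.
OxaE is non-functional in this strain, so it has no effect.
No activator is available at the *torP* promoter, so *torP* is not transcribed.

OFF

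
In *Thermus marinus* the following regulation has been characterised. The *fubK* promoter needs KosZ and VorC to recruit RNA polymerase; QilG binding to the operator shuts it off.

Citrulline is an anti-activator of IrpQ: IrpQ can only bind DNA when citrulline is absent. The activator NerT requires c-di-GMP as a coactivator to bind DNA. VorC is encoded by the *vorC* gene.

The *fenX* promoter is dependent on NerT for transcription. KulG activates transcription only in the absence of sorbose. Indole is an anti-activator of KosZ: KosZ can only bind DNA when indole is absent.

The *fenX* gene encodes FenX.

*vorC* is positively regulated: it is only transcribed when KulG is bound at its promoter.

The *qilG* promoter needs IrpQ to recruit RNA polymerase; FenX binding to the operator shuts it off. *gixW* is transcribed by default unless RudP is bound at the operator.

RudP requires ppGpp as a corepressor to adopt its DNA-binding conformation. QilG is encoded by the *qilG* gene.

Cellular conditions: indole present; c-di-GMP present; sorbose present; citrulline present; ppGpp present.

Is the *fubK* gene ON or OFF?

Indole is present, so KosZ is inactive.
Sorbose is present, so KulG is inactive.
Required activator KulG is absent, so *vorC* is not transcribed.
So VorC is not produced.
Citrulline is present, so IrpQ is inactive.
c-di-GMP is present, so NerT is active.
No repressor is bound and NerT is active, so *fenX* is transcribed.
So FenX is produced and active.
With repressor FenX bound, *qilG* is not transcribed.
So QilG is not produced.
Required activator KosZ is absent, so *fubK* is not transcribed.

OFF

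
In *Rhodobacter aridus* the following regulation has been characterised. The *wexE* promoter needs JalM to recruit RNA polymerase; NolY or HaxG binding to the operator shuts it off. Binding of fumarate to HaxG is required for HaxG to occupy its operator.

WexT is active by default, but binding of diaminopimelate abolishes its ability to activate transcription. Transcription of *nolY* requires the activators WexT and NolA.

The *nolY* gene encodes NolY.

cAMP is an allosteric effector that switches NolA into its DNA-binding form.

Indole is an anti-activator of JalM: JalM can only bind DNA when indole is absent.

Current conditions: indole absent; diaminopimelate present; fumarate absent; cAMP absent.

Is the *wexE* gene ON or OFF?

ON

Diaminopimelate is present, so WexT is inactive.
cAMP is absent, so NolA is inactive.
Required activator WexT is absent, so *nolY* is not transcribed.
So NolY is not produced.
Indole is absent, so JalM is active.
Fumarate is absent, so HaxG is inactive.
No repressor is bound and JalM is active, so *wexE* is transcribed.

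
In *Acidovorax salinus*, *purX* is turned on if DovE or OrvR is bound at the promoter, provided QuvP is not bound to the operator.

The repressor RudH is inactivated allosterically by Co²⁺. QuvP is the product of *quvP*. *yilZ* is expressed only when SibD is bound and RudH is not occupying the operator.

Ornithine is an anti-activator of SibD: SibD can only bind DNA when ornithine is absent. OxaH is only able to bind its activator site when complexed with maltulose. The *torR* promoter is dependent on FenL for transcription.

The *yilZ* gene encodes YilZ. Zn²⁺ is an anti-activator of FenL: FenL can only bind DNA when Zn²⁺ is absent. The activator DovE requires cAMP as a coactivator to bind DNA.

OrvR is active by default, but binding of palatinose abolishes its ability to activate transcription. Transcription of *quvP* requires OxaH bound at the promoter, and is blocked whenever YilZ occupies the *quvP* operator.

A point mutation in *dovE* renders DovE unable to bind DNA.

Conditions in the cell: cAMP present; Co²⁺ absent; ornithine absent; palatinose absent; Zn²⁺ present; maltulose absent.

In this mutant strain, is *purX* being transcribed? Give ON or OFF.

ON

Maltulose is absent, so OxaH is inactive.
Ornithine is absent, so SibD is active.
Co²⁺ is absent, so RudH is active.
With repressor RudH bound, *yilZ* is not transcribed.
So YilZ is not produced.
Required activator OxaH is absent, so *quvP* is not transcribed.
So QuvP is not produced.
DovE is non-functional in this strain, so it has no effect.
Palatinose is absent, so OrvR is active.
Activator OrvR is present, so *purX* is transcribed.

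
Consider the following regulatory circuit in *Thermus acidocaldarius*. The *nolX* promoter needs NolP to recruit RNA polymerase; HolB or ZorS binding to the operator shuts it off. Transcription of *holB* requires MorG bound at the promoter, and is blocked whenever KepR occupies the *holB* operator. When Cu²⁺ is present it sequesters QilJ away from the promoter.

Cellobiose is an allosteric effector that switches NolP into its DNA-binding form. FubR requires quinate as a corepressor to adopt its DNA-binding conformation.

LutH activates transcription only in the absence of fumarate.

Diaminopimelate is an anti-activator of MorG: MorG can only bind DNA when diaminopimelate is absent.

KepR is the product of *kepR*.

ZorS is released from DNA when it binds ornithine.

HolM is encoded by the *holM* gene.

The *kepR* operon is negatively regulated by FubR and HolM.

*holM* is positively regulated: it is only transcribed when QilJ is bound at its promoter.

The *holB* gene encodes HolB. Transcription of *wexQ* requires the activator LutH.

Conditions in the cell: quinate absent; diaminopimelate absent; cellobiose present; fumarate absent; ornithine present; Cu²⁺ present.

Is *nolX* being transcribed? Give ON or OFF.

Diaminopimelate is absent, so MorG is active.
Quinate is absent, so FubR is inactive.
Cu²⁺ is present, so QilJ is inactive.
Required activator QilJ is absent, so *holM* is not transcribed.
So HolM is not produced.
With no repressor bound, *kepR* is transcribed.
So KepR is produced and active.
With repressor KepR bound, *holB* is not transcribed.
So HolB is not produced.
Cellobiose is present, so NolP is active.
Ornithine is present, so ZorS is inactive.
No repressor is bound and NolP is active, so *nolX* is transcribed.

ON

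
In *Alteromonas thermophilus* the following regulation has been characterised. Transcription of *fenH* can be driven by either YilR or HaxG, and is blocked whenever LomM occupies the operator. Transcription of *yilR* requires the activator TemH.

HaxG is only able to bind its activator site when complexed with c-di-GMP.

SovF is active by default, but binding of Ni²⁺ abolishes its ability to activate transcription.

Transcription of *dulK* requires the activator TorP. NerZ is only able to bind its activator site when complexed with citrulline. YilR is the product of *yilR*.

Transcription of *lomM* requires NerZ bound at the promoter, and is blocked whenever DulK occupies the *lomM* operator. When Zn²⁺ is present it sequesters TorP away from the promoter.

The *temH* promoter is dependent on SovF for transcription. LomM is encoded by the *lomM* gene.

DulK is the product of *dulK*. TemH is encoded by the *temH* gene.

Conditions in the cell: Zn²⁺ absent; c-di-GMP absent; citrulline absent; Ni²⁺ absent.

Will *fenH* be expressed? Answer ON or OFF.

Ni²⁺ is absent, so SovF is active.
No repressor is bound and SovF is active, so *temH* is transcribed.
So TemH is produced and active.
No repressor is bound and TemH is active, so *yilR* is transcribed.
So YilR is produced and active.
c-di-GMP is absent, so HaxG is inactive.
Citrulline is absent, so NerZ is inactive.
Zn²⁺ is absent, so TorP is active.
No repressor is bound and TorP is active, so *dulK* is transcribed.
So DulK is produced and active.
With repressor DulK bound, *lomM* is not transcribed.
So LomM is not produced.
Activator YilR is present, so *fenH* is transcribed.

ON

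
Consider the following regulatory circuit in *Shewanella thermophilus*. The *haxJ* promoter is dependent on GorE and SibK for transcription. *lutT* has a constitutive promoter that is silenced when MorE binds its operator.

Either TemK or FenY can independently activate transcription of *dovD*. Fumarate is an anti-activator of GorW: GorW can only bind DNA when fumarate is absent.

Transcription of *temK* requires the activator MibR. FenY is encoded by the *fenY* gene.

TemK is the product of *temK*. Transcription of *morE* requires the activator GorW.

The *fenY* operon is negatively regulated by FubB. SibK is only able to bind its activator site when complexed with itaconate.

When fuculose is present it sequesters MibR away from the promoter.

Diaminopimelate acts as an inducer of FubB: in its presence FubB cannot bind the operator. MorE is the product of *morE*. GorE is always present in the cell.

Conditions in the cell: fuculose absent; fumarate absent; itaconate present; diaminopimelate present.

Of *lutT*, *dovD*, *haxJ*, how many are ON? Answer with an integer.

Fumarate is absent, so GorW is active.
No repressor is bound and GorW is active, so *morE* is transcribed.
So MorE is produced and active.
With repressor MorE bound, *lutT* is not transcribed.
→ *lutT* is OFF.
Fuculose is absent, so MibR is active.
No repressor is bound and MibR is active, so *temK* is transcribed.
So TemK is produced and active.
Diaminopimelate is present, so FubB is inactive.
With no repressor bound, *fenY* is transcribed.
So FenY is produced and active.
Activator TemK is present, so *dovD* is transcribed.
→ *dovD* is ON.
GorE is produced constitutively and is active.
Itaconate is present, so SibK is active.
No repressor is bound and GorE and SibK are active, so *haxJ* is transcribed.
→ *haxJ* is ON.
2 of the 3 genes are transcribed.

2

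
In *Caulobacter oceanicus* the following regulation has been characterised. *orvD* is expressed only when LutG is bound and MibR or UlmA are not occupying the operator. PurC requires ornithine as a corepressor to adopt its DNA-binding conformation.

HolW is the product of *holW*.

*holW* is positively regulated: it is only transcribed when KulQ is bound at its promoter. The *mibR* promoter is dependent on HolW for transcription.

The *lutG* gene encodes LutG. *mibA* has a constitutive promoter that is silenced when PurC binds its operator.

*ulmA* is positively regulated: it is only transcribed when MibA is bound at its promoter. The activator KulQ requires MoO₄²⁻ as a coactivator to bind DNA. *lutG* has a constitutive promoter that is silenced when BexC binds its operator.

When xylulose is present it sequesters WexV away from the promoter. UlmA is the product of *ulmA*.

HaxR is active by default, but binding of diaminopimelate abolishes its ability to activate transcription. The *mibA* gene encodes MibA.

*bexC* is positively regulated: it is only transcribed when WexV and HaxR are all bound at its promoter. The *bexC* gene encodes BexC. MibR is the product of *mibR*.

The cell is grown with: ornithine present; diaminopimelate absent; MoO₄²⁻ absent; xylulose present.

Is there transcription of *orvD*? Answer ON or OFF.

ON

MoO₄²⁻ is absent, so KulQ is inactive.
Required activator KulQ is absent, so *holW* is not transcribed.
So HolW is not produced.
Required activator HolW is absent, so *mibR* is not transcribed.
So MibR is not produced.
Ornithine is present, so PurC is active.
With repressor PurC bound, *mibA* is not transcribed.
So MibA is not produced.
Required activator MibA is absent, so *ulmA* is not transcribed.
So UlmA is not produced.
Xylulose is present, so WexV is inactive.
Diaminopimelate is absent, so HaxR is active.
Required activator WexV is absent, so *bexC* is not transcribed.
So BexC is not produced.
With no repressor bound, *lutG* is transcribed.
So LutG is produced and active.
No repressor is bound and LutG is active, so *orvD* is transcribed.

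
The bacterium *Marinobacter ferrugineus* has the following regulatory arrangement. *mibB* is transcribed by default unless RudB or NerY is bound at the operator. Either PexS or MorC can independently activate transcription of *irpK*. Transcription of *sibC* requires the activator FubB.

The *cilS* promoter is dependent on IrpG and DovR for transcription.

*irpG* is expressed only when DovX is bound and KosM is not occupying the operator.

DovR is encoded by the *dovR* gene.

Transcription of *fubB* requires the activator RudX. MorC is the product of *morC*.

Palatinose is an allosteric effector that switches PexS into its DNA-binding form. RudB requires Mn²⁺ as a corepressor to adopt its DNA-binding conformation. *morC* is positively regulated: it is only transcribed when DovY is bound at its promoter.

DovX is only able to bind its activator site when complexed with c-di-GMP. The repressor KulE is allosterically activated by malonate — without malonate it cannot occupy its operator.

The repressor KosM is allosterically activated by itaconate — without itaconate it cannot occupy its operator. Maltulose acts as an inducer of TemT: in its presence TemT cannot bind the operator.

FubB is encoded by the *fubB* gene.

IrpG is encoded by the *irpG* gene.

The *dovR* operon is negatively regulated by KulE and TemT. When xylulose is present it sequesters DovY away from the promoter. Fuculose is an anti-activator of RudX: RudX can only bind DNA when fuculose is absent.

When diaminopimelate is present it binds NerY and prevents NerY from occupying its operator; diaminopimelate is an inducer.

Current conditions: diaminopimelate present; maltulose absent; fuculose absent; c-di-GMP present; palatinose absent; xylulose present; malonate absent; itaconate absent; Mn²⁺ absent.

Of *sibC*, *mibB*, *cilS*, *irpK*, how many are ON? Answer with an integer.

Fuculose is absent, so RudX is active.
No repressor is bound and RudX is active, so *fubB* is transcribed.
So FubB is produced and active.
No repressor is bound and FubB is active, so *sibC* is transcribed.
→ *sibC* is ON.
Mn²⁺ is absent, so RudB is inactive.
Diaminopimelate is present, so NerY is inactive.
With no repressor bound, *mibB* is transcribed.
→ *mibB* is ON.
Itaconate is absent, so KosM is inactive.
c-di-GMP is present, so DovX is active.
No repressor is bound and DovX is active, so *irpG* is transcribed.
So IrpG is produced and active.
Malonate is absent, so KulE is inactive.
Maltulose is absent, so TemT is active.
With repressor TemT bound, *dovR* is not transcribed.
So DovR is not produced.
Required activator DovR is absent, so *cilS* is not transcribed.
→ *cilS* is OFF.
Palatinose is absent, so PexS is inactive.
Xylulose is present, so DovY is inactive.
Required activator DovY is absent, so *morC* is not transcribed.
So MorC is not produced.
No activator is available at the *irpK* promoter, so *irpK* is not transcribed.
→ *irpK* is OFF.
2 of the 4 genes are transcribed.

2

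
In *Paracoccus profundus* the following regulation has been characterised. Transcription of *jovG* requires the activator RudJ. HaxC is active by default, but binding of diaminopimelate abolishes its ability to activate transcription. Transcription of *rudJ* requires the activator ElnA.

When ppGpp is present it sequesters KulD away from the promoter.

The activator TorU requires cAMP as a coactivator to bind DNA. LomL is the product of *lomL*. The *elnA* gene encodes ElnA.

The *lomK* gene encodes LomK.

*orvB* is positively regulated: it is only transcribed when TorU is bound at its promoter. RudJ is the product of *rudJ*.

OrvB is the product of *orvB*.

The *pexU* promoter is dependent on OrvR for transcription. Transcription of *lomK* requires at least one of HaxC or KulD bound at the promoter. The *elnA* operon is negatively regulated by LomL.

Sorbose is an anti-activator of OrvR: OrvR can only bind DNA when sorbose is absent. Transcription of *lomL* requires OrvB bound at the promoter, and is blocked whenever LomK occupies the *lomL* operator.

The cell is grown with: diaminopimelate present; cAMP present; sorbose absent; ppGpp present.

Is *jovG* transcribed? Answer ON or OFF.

Diaminopimelate is present, so HaxC is inactive.
ppGpp is present, so KulD is inactive.
No activator is available at the *lomK* promoter, so *lomK* is not transcribed.
So LomK is not produced.
cAMP is present, so TorU is active.
No repressor is bound and TorU is active, so *orvB* is transcribed.
So OrvB is produced and active.
No repressor is bound and OrvB is active, so *lomL* is transcribed.
So LomL is produced and active.
With repressor LomL bound, *elnA* is not transcribed.
So ElnA is not produced.
Required activator ElnA is absent, so *rudJ* is not transcribed.
So RudJ is not produced.
Required activator RudJ is absent, so *jovG* is not transcribed.

OFF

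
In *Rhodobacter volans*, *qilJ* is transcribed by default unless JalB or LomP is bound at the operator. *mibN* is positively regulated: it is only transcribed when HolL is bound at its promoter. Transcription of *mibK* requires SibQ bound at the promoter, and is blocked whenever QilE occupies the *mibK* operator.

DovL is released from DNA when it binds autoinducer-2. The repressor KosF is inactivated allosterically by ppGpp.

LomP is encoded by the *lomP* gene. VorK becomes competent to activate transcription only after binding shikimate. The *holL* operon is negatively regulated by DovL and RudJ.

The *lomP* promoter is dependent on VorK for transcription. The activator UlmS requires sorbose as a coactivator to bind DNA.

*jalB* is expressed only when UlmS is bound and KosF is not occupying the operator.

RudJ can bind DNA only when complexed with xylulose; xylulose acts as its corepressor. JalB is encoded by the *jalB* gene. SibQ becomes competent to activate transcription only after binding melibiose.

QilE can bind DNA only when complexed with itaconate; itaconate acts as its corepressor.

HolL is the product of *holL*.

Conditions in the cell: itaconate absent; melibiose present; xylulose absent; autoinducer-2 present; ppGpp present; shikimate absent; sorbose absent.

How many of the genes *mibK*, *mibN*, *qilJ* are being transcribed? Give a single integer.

3

Melibiose is present, so SibQ is active.
Itaconate is absent, so QilE is inactive.
No repressor is bound and SibQ is active, so *mibK* is transcribed.
→ *mibK* is ON.
Autoinducer-2 is present, so DovL is inactive.
Xylulose is absent, so RudJ is inactive.
With no repressor bound, *holL* is transcribed.
So HolL is produced and active.
No repressor is bound and HolL is active, so *mibN* is transcribed.
→ *mibN* is ON.
ppGpp is present, so KosF is inactive.
Sorbose is absent, so UlmS is inactive.
Required activator UlmS is absent, so *jalB* is not transcribed.
So JalB is not produced.
Shikimate is absent, so VorK is inactive.
Required activator VorK is absent, so *lomP* is not transcribed.
So LomP is not produced.
With no repressor bound, *qilJ* is transcribed.
→ *qilJ* is ON.
3 of the 3 genes are transcribed.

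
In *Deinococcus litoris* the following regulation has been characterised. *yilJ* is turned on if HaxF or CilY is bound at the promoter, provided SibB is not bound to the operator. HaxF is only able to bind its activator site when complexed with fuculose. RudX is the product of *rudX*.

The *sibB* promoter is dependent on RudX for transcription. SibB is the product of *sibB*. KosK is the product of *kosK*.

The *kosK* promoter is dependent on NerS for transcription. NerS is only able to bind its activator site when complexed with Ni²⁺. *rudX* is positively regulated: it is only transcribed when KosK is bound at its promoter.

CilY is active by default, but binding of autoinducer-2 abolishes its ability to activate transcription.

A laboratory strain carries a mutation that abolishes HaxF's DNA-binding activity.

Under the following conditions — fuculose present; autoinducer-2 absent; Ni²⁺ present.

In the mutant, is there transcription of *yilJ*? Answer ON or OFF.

HaxF is non-functional in this strain, so it has no effect.
Autoinducer-2 is absent, so CilY is active.
Ni²⁺ is present, so NerS is active.
No repressor is bound and NerS is active, so *kosK* is transcribed.
So KosK is produced and active.
No repressor is bound and KosK is active, so *rudX* is transcribed.
So RudX is produced and active.
No repressor is bound and RudX is active, so *sibB* is transcribed.
So SibB is produced and active.
With repressor SibB bound, *yilJ* is not transcribed.

OFF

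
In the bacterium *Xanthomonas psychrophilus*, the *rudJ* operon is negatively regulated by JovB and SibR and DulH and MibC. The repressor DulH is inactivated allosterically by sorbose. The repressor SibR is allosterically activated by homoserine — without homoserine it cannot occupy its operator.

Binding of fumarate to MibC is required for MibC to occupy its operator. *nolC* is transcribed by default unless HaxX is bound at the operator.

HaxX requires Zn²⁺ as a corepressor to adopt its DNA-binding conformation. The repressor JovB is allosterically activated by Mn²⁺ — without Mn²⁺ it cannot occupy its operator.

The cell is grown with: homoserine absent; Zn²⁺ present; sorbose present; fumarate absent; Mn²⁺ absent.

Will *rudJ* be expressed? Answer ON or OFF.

Mn²⁺ is absent, so JovB is inactive.
Homoserine is absent, so SibR is inactive.
Sorbose is present, so DulH is inactive.
Fumarate is absent, so MibC is inactive.
With no repressor bound, *rudJ* is transcribed.

ON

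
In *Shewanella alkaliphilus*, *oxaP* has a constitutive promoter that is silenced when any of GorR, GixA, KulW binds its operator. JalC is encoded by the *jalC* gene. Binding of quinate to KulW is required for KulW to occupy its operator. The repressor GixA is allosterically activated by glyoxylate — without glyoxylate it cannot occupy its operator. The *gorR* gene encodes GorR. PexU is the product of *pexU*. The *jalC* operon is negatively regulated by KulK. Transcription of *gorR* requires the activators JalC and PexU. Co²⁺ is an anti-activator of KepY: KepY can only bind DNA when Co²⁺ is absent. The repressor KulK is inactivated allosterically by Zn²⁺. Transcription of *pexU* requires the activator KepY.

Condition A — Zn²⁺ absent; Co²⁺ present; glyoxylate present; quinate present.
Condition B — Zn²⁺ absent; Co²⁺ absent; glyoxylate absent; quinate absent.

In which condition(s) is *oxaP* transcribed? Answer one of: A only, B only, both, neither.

Condition A:
Zn²⁺ is absent, so KulK is active.
With repressor KulK bound, *jalC* is not transcribed.
So JalC is not produced.
Co²⁺ is present, so KepY is inactive.
Required activator KepY is absent, so *pexU* is not transcribed.
So PexU is not produced.
Required activator JalC is absent, so *gorR* is not transcribed.
So GorR is not produced.
Glyoxylate is present, so GixA is active.
Quinate is present, so KulW is active.
With repressor GixA bound, *oxaP* is not transcribed.
→ *oxaP* is OFF in A.
Condition B:
Zn²⁺ is absent, so KulK is active.
With repressor KulK bound, *jalC* is not transcribed.
So JalC is not produced.
Co²⁺ is absent, so KepY is active.
No repressor is bound and KepY is active, so *pexU* is transcribed.
So PexU is produced and active.
Required activator JalC is absent, so *gorR* is not transcribed.
So GorR is not produced.
Glyoxylate is absent, so GixA is inactive.
Quinate is absent, so KulW is inactive.
With no repressor bound, *oxaP* is transcribed.
→ *oxaP* is ON in B.

B only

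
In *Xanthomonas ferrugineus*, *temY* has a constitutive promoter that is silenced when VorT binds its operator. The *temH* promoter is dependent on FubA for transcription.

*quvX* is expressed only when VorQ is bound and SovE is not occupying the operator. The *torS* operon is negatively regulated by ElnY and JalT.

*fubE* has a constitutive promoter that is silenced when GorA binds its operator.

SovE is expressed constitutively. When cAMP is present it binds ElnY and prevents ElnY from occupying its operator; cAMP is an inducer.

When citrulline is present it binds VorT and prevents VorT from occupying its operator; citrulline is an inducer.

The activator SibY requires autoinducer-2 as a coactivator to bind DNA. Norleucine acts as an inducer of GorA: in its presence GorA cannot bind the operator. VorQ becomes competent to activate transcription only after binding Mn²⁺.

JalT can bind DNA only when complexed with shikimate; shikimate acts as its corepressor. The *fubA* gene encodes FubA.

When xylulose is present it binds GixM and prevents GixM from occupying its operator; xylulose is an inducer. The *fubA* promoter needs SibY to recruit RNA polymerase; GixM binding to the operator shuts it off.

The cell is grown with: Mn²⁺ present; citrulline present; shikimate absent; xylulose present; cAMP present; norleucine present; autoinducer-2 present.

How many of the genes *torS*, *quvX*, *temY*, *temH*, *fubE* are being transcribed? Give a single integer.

4

cAMP is present, so ElnY is inactive.
Shikimate is absent, so JalT is inactive.
With no repressor bound, *torS* is transcribed.
→ *torS* is ON.
Mn²⁺ is present, so VorQ is active.
SovE is produced constitutively and is active.
With repressor SovE bound, *quvX* is not transcribed.
→ *quvX* is OFF.
Citrulline is present, so VorT is inactive.
With no repressor bound, *temY* is transcribed.
→ *temY* is ON.
Xylulose is present, so GixM is inactive.
Autoinducer-2 is present, so SibY is active.
No repressor is bound and SibY is active, so *fubA* is transcribed.
So FubA is produced and active.
No repressor is bound and FubA is active, so *temH* is transcribed.
→ *temH* is ON.
Norleucine is present, so GorA is inactive.
With no repressor bound, *fubE* is transcribed.
→ *fubE* is ON.
4 of the 5 genes are transcribed.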